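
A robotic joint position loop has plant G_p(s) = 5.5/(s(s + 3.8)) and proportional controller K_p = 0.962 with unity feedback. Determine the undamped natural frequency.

With unity feedback the closed-loop characteristic equation is s² + 3.8s + 0.962·5.5 = s² + 3.8s + 5.291 = 0.
Matching s² + 2ζω_n s + ω_n²: ω_n = √5.291 = 2.3 rad/s and 2ζω_n = 3.8, so ζ = 3.8/(2·2.3) = 0.826.

ω_n = 2.3 rad/s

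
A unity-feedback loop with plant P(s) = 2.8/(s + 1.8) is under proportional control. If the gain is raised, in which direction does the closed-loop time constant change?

Closed-loop pole is at s = −(1.8+K_p·2.8); larger K_p moves it further left, so τ = 1/(1.8+K_p·2.8) decreases.

decrease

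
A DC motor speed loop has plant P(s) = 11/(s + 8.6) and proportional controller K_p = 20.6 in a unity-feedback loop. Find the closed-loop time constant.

Closed-loop transfer function: T(s) = K_p·P(s)/(1 + K_p·P(s)) = 226.6/(s + 8.6 + 226.6) = 226.6/(s + 235.2).
Time constant τ = 1/235.2 = 0.00425 s.

τ = 0.00425 s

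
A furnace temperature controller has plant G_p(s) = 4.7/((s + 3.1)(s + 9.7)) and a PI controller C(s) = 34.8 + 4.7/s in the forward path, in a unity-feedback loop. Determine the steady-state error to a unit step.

0

The open loop C(s)G_p(s) has a pole at the origin (type 1), so the static position error constant is infinite and e_ss = 1/(1+∞) = 0.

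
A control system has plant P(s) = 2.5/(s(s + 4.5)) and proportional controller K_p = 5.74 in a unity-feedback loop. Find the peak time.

Closed-loop characteristic equation: s² + 4.5s + 14.35 = 0, so ω_n = 3.788 rad/s and ζ = 4.5/(2·3.788) = 0.594.
Damped frequency ω_d = ω_n√(1−ζ²) = 3.048 rad/s, so peak time T_p = π/ω_d = 1.03 s.

T_p = 1.03 s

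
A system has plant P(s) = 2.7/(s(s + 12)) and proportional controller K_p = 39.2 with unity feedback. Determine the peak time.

T_p = 0.376 s

Closed-loop characteristic equation: s² + 12s + 105.8 = 0, so ω_n = 10.29 rad/s and ζ = 12/(2·10.29) = 0.5832.
Damped frequency ω_d = ω_n√(1−ζ²) = 8.357 rad/s, so peak time T_p = π/ω_d = 0.376 s.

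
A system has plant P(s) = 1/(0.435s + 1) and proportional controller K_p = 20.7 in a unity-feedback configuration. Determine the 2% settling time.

Closed loop: T(s) = K_p·P/(1+K_p·P) = 20.7/(0.435s + 1 + 20.7), with pole at s = −(1 + 20.7)/0.435 = −49.89.
τ = 1/49.89 = 0.02005 s, so 2% settling time ≈ 4τ = 0.0802 s.

T_s ≈ 0.0802 s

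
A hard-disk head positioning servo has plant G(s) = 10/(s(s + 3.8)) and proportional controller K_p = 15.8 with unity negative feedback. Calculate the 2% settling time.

From 1 + K_pG(s) = 0: s² + 3.8s + 158 = 0 ⇒ ω_n = 12.57, ζ = 0.1512.
2% settling time T_s ≈ 4/(ζω_n) = 4/1.9 = 2.11 s.

T_s ≈ 2.11 s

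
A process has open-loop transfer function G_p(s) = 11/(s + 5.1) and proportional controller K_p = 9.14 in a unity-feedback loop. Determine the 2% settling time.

T_s ≈ 0.0379 s

Closed-loop transfer function: T(s) = K_p·G_p(s)/(1 + K_p·G_p(s)) = 100.5/(s + 5.1 + 100.5) = 100.5/(s + 105.6).
Time constant τ = 1/105.6 = 0.009466 s, so the 2% settling time is about 4τ = 0.0379 s.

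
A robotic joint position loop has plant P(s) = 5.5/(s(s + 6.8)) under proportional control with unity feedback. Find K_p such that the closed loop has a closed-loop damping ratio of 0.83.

K_p = 3.05

Closed-loop characteristic equation: s² + 6.8s + K_p·5.5 = 0.
So ω_n = √(5.5K_p) and 2ζω_n = 6.8, giving ζ = 6.8/(2√(5.5K_p)).
Setting ζ = 0.83: √(5.5K_p) = 6.8/(2·0.83) = 4.096, so K_p = 16.78/5.5 = 3.05.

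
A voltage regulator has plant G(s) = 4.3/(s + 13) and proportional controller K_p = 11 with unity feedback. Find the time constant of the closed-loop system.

Closed-loop transfer function: T(s) = K_p·G(s)/(1 + K_p·G(s)) = 47.3/(s + 13 + 47.3) = 47.3/(s + 60.3).
Time constant τ = 1/60.3 = 0.0166 s.

τ = 0.0166 s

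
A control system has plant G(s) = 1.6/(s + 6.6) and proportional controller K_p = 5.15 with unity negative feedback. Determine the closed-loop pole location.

s = -14.84

Closed-loop transfer function: T(s) = K_p·G(s)/(1 + K_p·G(s)) = 8.24/(s + 6.6 + 8.24) = 8.24/(s + 14.84).
The closed-loop pole is at s = −14.84.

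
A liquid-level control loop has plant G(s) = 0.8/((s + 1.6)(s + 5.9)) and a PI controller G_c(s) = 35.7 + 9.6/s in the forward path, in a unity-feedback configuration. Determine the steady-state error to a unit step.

0

The open loop G_c(s)G(s) has a pole at the origin (type 1), so the static position error constant is infinite and e_ss = 1/(1+∞) = 0.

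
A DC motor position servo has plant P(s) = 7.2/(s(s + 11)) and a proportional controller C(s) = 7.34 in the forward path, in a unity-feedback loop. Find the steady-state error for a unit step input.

0

The open loop C(s)P(s) has a pole at the origin (type 1), so the static position error constant is infinite and e_ss = 1/(1+∞) = 0.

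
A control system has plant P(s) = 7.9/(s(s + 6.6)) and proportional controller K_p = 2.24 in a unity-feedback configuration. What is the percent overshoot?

1.88%

Closed-loop characteristic equation: s² + 6.6s + 17.7 = 0, so ω_n = 4.207 rad/s and ζ = 6.6/(2·4.207) = 0.7845.
%OS = 100·exp(−πζ/√(1−ζ²)) = 100·exp(−π·0.7845/√0.3846) = 1.88%.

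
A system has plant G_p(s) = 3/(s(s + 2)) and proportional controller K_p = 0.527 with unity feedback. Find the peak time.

T_p = 4.12 s

Closed-loop characteristic equation: s² + 2s + 1.581 = 0, so ω_n = 1.257 rad/s and ζ = 2/(2·1.257) = 0.7953.
Damped frequency ω_d = ω_n√(1−ζ²) = 0.7622 rad/s, so peak time T_p = π/ω_d = 4.12 s.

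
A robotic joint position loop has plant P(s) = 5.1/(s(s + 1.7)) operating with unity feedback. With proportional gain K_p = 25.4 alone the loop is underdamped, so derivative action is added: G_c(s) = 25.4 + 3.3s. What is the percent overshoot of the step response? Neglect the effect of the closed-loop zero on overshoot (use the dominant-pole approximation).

Forward path: (25.4 + 3.3s)·5.1/(s(s+1.7)). The closed-loop characteristic equation is s² + (1.7 + 5.1·3.3)s + 5.1·25.4 = 0.
That is s² + 18.53s + 129.5 = 0, so ω_n = 11.38 rad/s and ζ = 18.53/(2·11.38) = 0.814.
%OS = 100·exp(−πζ/√(1−ζ²)) = 1.22%.

1.22%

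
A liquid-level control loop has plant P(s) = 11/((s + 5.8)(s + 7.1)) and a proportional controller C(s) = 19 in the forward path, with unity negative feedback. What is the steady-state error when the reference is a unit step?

0.165

The loop is type 0. Static position error constant K_pos = C(0)·P(0) = 19·0.2671 = 5.075.
Steady-state error to a unit step: e_ss = 1/(1+K_pos) = 1/6.075 = 0.165.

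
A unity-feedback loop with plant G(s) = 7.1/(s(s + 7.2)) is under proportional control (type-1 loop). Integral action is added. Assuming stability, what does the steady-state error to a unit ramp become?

The integrator raises the loop to type 2, so K_v → ∞ and e_ss to a ramp is zero.

0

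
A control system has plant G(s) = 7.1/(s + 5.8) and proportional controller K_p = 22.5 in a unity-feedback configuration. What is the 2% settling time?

T_s ≈ 0.0242 s

Closed-loop transfer function: T(s) = K_p·G(s)/(1 + K_p·G(s)) = 159.8/(s + 5.8 + 159.8) = 159.8/(s + 165.6).
Time constant τ = 1/165.6 = 0.00604 s, so the 2% settling time is about 4τ = 0.0242 s.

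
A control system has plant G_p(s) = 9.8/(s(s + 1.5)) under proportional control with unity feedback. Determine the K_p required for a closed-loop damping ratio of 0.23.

Closed-loop characteristic equation: s² + 1.5s + K_p·9.8 = 0.
So ω_n = √(9.8K_p) and 2ζω_n = 1.5, giving ζ = 1.5/(2√(9.8K_p)).
Setting ζ = 0.23: √(9.8K_p) = 1.5/(2·0.23) = 3.261, so K_p = 10.63/9.8 = 1.09.

K_p = 1.09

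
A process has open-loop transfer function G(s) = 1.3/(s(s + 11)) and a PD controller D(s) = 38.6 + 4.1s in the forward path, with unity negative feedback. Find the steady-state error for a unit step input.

The open loop D(s)G(s) has a pole at the origin (type 1), so the static position error constant is infinite and e_ss = 1/(1+∞) = 0.

0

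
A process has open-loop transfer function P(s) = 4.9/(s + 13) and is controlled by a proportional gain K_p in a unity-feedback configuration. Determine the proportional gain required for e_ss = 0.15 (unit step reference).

Steady-state error for a unit step on this type-0 loop is 1/(1 + K_p·P(0)).
P(0) = 0.3769. Require 1/(1 + K_p·0.3769) = 0.15, so 1 + 0.3769·K_p = 6.667.
K_p = (6.667 − 1)/0.3769 = 15.

K_p = 15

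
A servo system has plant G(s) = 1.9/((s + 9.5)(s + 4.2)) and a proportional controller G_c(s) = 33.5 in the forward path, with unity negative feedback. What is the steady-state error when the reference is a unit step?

0.385

The loop is type 0. Static position error constant K_pos = G_c(0)·G(0) = 33.5·0.04762 = 1.595.
Steady-state error to a unit step: e_ss = 1/(1+K_pos) = 1/2.595 = 0.385.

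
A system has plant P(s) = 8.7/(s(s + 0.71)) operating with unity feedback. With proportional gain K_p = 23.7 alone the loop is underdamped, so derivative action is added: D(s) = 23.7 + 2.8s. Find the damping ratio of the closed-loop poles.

Forward path: (23.7 + 2.8s)·8.7/(s(s+0.71)). The closed-loop characteristic equation is s² + (0.71 + 8.7·2.8)s + 8.7·23.7 = 0.
That is s² + 25.07s + 206.2 = 0, so ω_n = 14.36 rad/s and ζ = 25.07/(2·14.36) = 0.873.

ζ = 0.873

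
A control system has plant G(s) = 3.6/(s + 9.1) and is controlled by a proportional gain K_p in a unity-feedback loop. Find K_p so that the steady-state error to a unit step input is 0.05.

K_p = 48

The loop is type 0, so e_ss(step) = 1/(1 + K_pos) with K_pos = K_p·G(0).
G(0) = 0.3956. Require 1/(1 + K_p·0.3956) = 0.05, so 1 + 0.3956·K_p = 20.
K_p = (20 − 1)/0.3956 = 48.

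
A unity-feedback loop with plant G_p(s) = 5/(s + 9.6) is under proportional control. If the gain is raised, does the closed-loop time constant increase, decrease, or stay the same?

Closed-loop pole is at s = −(9.6+K_p·5); larger K_p moves it further left, so τ = 1/(9.6+K_p·5) decreases.

decrease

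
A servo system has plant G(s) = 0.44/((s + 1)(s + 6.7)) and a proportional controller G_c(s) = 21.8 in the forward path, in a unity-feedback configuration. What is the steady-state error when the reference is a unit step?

0.411

The loop is type 0. Static position error constant K_pos = G_c(0)·G(0) = 21.8·0.06567 = 1.432.
Steady-state error to a unit step: e_ss = 1/(1+K_pos) = 1/2.432 = 0.411.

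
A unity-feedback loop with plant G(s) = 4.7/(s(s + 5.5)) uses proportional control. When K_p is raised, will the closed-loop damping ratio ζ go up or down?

ζ = 5.5/(2√(4.7K_p)); increasing K_p raises the denominator, so ζ falls.

decrease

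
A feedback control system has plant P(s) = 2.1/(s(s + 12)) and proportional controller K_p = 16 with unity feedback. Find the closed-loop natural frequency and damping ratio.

ω_n = 5.8 rad/s, ζ = 1.04

1 + K_p·P(s) = 0 gives s² + 12s + 33.6 = 0.
Matching s² + 2ζω_n s + ω_n²: ω_n = √33.6 = 5.797 rad/s and 2ζω_n = 12, so ζ = 12/(2·5.797) = 1.04.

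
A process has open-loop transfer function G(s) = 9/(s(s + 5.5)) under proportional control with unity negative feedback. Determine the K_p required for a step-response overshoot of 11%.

From %OS = 100·exp(−πζ/√(1−ζ²)) = 11%, ζ = −ln(0.11)/√(π²+ln²(0.11)) = 0.5749.
Characteristic equation s² + 5.5s + 9K_p = 0 gives ζ = 5.5/(2√(9K_p)).
Setting ζ = 0.5749: √(9K_p) = 5.5/(2·0.5749) = 4.784, so K_p = 22.88/9 = 2.54.

K_p = 2.54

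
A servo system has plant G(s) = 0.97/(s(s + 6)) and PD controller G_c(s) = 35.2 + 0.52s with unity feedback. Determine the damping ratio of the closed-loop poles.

Forward path: (35.2 + 0.52s)·0.97/(s(s+6)). The closed-loop characteristic equation is s² + (6 + 0.97·0.52)s + 0.97·35.2 = 0.
That is s² + 6.504s + 34.14 = 0, so ω_n = 5.843 rad/s and ζ = 6.504/(2·5.843) = 0.5566.

ζ = 0.557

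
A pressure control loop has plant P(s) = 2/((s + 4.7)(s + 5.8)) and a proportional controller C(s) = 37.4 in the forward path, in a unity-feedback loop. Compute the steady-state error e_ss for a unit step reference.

The loop is type 0. Static position error constant K_pos = C(0)·P(0) = 37.4·0.07337 = 2.744.
Steady-state error to a unit step: e_ss = 1/(1+K_pos) = 1/3.744 = 0.267.

0.267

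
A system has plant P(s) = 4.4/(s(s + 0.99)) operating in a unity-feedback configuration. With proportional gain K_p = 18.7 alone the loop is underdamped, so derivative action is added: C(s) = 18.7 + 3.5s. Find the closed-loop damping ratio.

ζ = 0.903

Forward path: (18.7 + 3.5s)·4.4/(s(s+0.99)). The closed-loop characteristic equation is s² + (0.99 + 4.4·3.5)s + 4.4·18.7 = 0.
That is s² + 16.39s + 82.28 = 0, so ω_n = 9.071 rad/s and ζ = 16.39/(2·9.071) = 0.9034.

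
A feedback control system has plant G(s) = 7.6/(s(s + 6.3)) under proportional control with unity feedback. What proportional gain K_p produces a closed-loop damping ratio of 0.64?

Closed-loop characteristic equation: s² + 6.3s + K_p·7.6 = 0.
So ω_n = √(7.6K_p) and 2ζω_n = 6.3, giving ζ = 6.3/(2√(7.6K_p)).
Setting ζ = 0.64: √(7.6K_p) = 6.3/(2·0.64) = 4.922, so K_p = 24.22/7.6 = 3.19.

K_p = 3.19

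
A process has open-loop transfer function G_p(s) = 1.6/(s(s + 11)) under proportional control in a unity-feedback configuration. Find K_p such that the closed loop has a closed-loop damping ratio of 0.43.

K_p = 102

Closed-loop characteristic equation: s² + 11s + K_p·1.6 = 0.
So ω_n = √(1.6K_p) and 2ζω_n = 11, giving ζ = 11/(2√(1.6K_p)).
Setting ζ = 0.43: √(1.6K_p) = 11/(2·0.43) = 12.79, so K_p = 163.6/1.6 = 102.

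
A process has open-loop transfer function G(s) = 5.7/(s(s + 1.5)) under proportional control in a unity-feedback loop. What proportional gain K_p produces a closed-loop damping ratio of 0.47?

K_p = 0.447

Closed-loop characteristic equation: s² + 1.5s + K_p·5.7 = 0.
So ω_n = √(5.7K_p) and 2ζω_n = 1.5, giving ζ = 1.5/(2√(5.7K_p)).
Setting ζ = 0.47: √(5.7K_p) = 1.5/(2·0.47) = 1.596, so K_p = 2.546/5.7 = 0.447.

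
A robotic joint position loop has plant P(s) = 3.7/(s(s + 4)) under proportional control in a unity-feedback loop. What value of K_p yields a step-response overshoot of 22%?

K_p = 5.74

From %OS = 100·exp(−πζ/√(1−ζ²)) = 22%, ζ = −ln(0.22)/√(π²+ln²(0.22)) = 0.4342.
Characteristic equation s² + 4s + 3.7K_p = 0 gives ζ = 4/(2√(3.7K_p)).
Setting ζ = 0.4342: √(3.7K_p) = 4/(2·0.4342) = 4.607, so K_p = 21.22/3.7 = 5.74.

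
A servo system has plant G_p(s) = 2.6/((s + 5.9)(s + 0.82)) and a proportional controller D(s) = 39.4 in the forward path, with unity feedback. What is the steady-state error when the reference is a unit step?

0.0451

The loop is type 0. Static position error constant K_pos = D(0)·G_p(0) = 39.4·0.5374 = 21.17.
Steady-state error to a unit step: e_ss = 1/(1+K_pos) = 1/22.17 = 0.0451.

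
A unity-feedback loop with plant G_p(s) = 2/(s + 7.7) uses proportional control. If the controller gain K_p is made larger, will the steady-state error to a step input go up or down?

e_ss = 1/(1 + K_p·G_p(0)); a larger K_p raises the denominator, so e_ss decreases.

decrease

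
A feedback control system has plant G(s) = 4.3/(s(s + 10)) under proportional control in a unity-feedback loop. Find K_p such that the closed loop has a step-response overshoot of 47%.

From %OS = 100·exp(−πζ/√(1−ζ²)) = 47%, ζ = −ln(0.47)/√(π²+ln²(0.47)) = 0.2337.
Characteristic equation s² + 10s + 4.3K_p = 0 gives ζ = 10/(2√(4.3K_p)).
Setting ζ = 0.2337: √(4.3K_p) = 10/(2·0.2337) = 21.4, so K_p = 457.8/4.3 = 106.

K_p = 106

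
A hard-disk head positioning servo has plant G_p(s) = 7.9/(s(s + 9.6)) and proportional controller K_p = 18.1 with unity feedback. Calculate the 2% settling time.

The closed-loop denominator s² + 9.6s + 143 gives ω_n = √143 = 11.96 and ζ = 9.6/(2ω_n) = 0.4014.
2% settling time T_s ≈ 4/(ζω_n) = 4/4.8 = 0.833 s.

T_s ≈ 0.833 s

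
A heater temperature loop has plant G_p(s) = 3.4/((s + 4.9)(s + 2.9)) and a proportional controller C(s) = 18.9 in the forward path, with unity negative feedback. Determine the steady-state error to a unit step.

0.181

The loop is type 0. Static position error constant K_pos = C(0)·G_p(0) = 18.9·0.2393 = 4.522.
Steady-state error to a unit step: e_ss = 1/(1+K_pos) = 1/5.522 = 0.181.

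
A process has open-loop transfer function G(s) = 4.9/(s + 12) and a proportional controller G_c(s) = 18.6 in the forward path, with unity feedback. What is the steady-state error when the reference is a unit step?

0.116

The loop is type 0. Static position error constant K_pos = G_c(0)·G(0) = 18.6·0.4083 = 7.595.
Steady-state error to a unit step: e_ss = 1/(1+K_pos) = 1/8.595 = 0.116.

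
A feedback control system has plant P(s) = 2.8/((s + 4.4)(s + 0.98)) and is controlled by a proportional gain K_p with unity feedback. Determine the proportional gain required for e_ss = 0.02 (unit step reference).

K_p = 75.5

Steady-state error for a unit step on this type-0 loop is 1/(1 + K_p·P(0)).
P(0) = 0.6494. Require 1/(1 + K_p·0.6494) = 0.02, so 1 + 0.6494·K_p = 50.
K_p = (50 − 1)/0.6494 = 75.5.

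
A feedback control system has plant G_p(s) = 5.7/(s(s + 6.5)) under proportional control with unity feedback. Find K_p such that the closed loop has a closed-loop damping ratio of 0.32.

Closed-loop characteristic equation: s² + 6.5s + K_p·5.7 = 0.
So ω_n = √(5.7K_p) and 2ζω_n = 6.5, giving ζ = 6.5/(2√(5.7K_p)).
Setting ζ = 0.32: √(5.7K_p) = 6.5/(2·0.32) = 10.16, so K_p = 103.1/5.7 = 18.1.

K_p = 18.1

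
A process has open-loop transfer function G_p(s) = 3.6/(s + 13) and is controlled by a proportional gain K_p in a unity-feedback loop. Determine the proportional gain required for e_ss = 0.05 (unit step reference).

K_p = 68.6

For a type-0 loop with proportional control, e_ss = 1/(1 + K_p·G_p(0)).
G_p(0) = 0.2769. Require 1/(1 + K_p·0.2769) = 0.05, so 1 + 0.2769·K_p = 20.
K_p = (20 − 1)/0.2769 = 68.6.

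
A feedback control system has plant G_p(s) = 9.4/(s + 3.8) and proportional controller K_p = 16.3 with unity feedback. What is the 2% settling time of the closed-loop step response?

T_s ≈ 0.0255 s

Closed-loop transfer function: T(s) = K_p·G_p(s)/(1 + K_p·G_p(s)) = 153.2/(s + 3.8 + 153.2) = 153.2/(s + 157).
Time constant τ = 1/157 = 0.006369 s, so the 2% settling time is about 4τ = 0.0255 s.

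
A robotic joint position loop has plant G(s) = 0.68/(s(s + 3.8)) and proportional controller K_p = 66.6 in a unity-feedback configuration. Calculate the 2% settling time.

T_s ≈ 2.11 s

Closed-loop characteristic equation: s² + 3.8s + 45.29 = 0, so ω_n = 6.73 rad/s and ζ = 3.8/(2·6.73) = 0.2823.
2% settling time T_s ≈ 4/(ζω_n) = 4/1.9 = 2.11 s.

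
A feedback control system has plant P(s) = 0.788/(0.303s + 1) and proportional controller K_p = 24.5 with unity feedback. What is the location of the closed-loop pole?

s = -67.02

Closed loop: T(s) = K_p·P/(1+K_p·P) = 19.31/(0.303s + 1 + 19.31), with pole at s = −(1 + 19.31)/0.303 = −67.02.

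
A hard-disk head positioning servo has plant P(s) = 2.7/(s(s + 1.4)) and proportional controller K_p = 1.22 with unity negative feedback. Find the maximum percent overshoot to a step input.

26.9%

The closed-loop denominator s² + 1.4s + 3.294 gives ω_n = √3.294 = 1.815 and ζ = 1.4/(2ω_n) = 0.3857.
%OS = 100·exp(−πζ/√(1−ζ²)) = 100·exp(−π·0.3857/√0.8512) = 26.9%.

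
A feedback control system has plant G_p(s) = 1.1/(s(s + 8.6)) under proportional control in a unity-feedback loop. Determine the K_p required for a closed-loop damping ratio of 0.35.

Closed-loop characteristic equation: s² + 8.6s + K_p·1.1 = 0.
So ω_n = √(1.1K_p) and 2ζω_n = 8.6, giving ζ = 8.6/(2√(1.1K_p)).
Setting ζ = 0.35: √(1.1K_p) = 8.6/(2·0.35) = 12.29, so K_p = 150.9/1.1 = 137.

K_p = 137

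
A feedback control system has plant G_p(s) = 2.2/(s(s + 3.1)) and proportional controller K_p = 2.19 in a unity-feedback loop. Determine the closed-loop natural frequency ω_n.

ω_n = 2.19 rad/s

The closed-loop denominator is s(s+3.1) + 2.19·2.2 = s² + 3.1s + 4.818.
So ω_n² = 4.818 ⇒ ω_n = 2.195 rad/s, and ζ = 3.1/(2ω_n) = 0.706.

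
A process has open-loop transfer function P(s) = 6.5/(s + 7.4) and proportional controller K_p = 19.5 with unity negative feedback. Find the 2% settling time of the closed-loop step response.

Closed-loop transfer function: T(s) = K_p·P(s)/(1 + K_p·P(s)) = 126.8/(s + 7.4 + 126.8) = 126.8/(s + 134.2).
Time constant τ = 1/134.2 = 0.007454 s, so the 2% settling time is about 4τ = 0.0298 s.

T_s ≈ 0.0298 s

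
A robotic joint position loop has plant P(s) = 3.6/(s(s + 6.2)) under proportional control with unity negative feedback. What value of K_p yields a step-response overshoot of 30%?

From %OS = 100·exp(−πζ/√(1−ζ²)) = 30%, ζ = −ln(0.3)/√(π²+ln²(0.3)) = 0.3579.
Characteristic equation s² + 6.2s + 3.6K_p = 0 gives ζ = 6.2/(2√(3.6K_p)).
Setting ζ = 0.3579: √(3.6K_p) = 6.2/(2·0.3579) = 8.663, so K_p = 75.04/3.6 = 20.8.

K_p = 20.8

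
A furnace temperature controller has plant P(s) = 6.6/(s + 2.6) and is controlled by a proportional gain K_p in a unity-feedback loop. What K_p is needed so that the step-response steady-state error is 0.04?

K_p = 9.45

Steady-state error for a unit step on this type-0 loop is 1/(1 + K_p·P(0)).
P(0) = 2.538. Require 1/(1 + K_p·2.538) = 0.04, so 1 + 2.538·K_p = 25.
K_p = (25 − 1)/2.538 = 9.45.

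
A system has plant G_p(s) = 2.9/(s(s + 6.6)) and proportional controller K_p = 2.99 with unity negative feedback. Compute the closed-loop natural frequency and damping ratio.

The closed-loop denominator is s(s+6.6) + 2.99·2.9 = s² + 6.6s + 8.671.
Matching s² + 2ζω_n s + ω_n²: ω_n = √8.671 = 2.945 rad/s and 2ζω_n = 6.6, so ζ = 6.6/(2·2.945) = 1.12.

ω_n = 2.94 rad/s, ζ = 1.12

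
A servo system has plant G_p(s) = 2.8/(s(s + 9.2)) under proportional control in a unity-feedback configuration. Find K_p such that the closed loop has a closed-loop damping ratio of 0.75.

K_p = 13.4

Closed-loop characteristic equation: s² + 9.2s + K_p·2.8 = 0.
So ω_n = √(2.8K_p) and 2ζω_n = 9.2, giving ζ = 9.2/(2√(2.8K_p)).
Setting ζ = 0.75: √(2.8K_p) = 9.2/(2·0.75) = 6.133, so K_p = 37.62/2.8 = 13.4.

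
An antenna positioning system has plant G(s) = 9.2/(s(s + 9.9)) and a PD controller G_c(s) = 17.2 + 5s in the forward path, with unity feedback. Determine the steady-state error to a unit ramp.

0.0626

The loop has one pole at the origin (type 1). Velocity error constant K_v = lim_{s→0} s·G_c(s)G(s) = 17.2·9.2/9.9 = 15.98.
Steady-state error to a unit ramp: e_ss = 1/K_v = 0.0626.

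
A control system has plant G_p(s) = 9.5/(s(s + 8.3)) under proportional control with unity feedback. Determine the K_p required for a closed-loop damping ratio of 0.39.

K_p = 11.9

Closed-loop characteristic equation: s² + 8.3s + K_p·9.5 = 0.
So ω_n = √(9.5K_p) and 2ζω_n = 8.3, giving ζ = 8.3/(2√(9.5K_p)).
Setting ζ = 0.39: √(9.5K_p) = 8.3/(2·0.39) = 10.64, so K_p = 113.2/9.5 = 11.9.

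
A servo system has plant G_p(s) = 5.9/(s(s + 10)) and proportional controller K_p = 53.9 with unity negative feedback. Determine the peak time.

T_p = 0.184 s

The closed-loop denominator s² + 10s + 318 gives ω_n = √318 = 17.83 and ζ = 10/(2ω_n) = 0.2804.
Damped frequency ω_d = ω_n√(1−ζ²) = 17.12 rad/s, so peak time T_p = π/ω_d = 0.184 s.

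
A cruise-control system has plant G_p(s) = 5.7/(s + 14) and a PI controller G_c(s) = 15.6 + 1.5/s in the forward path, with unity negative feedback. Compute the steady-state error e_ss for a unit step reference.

0

The open loop G_c(s)G_p(s) has a pole at the origin (type 1), so the static position error constant is infinite and e_ss = 1/(1+∞) = 0.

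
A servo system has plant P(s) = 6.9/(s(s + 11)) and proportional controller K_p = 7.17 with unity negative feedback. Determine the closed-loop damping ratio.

ζ = 0.782

1 + K_p·P(s) = 0 gives s² + 11s + 49.47 = 0.
So ω_n² = 49.47 ⇒ ω_n = 7.034 rad/s, and ζ = 11/(2ω_n) = 0.782.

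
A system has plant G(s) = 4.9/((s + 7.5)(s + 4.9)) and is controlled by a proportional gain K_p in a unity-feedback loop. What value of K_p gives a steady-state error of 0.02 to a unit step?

K_p = 368

The loop is type 0, so e_ss(step) = 1/(1 + K_pos) with K_pos = K_p·G(0).
G(0) = 0.1333. Require 1/(1 + K_p·0.1333) = 0.02, so 1 + 0.1333·K_p = 50.
K_p = (50 − 1)/0.1333 = 368.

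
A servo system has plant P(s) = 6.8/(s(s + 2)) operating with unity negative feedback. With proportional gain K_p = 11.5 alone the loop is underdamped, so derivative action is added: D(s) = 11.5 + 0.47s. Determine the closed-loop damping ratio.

Forward path: (11.5 + 0.47s)·6.8/(s(s+2)). The closed-loop characteristic equation is s² + (2 + 6.8·0.47)s + 6.8·11.5 = 0.
That is s² + 5.196s + 78.2 = 0, so ω_n = 8.843 rad/s and ζ = 5.196/(2·8.843) = 0.2938.

ζ = 0.294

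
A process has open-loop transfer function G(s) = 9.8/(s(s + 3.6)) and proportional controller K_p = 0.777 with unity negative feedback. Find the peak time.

T_p = 1.5 s

From 1 + K_pG(s) = 0: s² + 3.6s + 7.615 = 0 ⇒ ω_n = 2.759, ζ = 0.6523.
Damped frequency ω_d = ω_n√(1−ζ²) = 2.092 rad/s, so peak time T_p = π/ω_d = 1.5 s.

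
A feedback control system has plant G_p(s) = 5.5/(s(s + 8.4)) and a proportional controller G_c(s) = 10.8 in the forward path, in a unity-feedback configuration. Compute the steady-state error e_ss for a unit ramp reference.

The loop has one pole at the origin (type 1). Velocity error constant K_v = lim_{s→0} s·G_c(s)G_p(s) = 10.8·5.5/8.4 = 7.071.
Steady-state error to a unit ramp: e_ss = 1/K_v = 0.141.

0.141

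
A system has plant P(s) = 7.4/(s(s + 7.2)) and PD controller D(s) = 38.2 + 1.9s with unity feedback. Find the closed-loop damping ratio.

Forward path: (38.2 + 1.9s)·7.4/(s(s+7.2)). The closed-loop characteristic equation is s² + (7.2 + 7.4·1.9)s + 7.4·38.2 = 0.
That is s² + 21.26s + 282.7 = 0, so ω_n = 16.81 rad/s and ζ = 21.26/(2·16.81) = 0.6322.

ζ = 0.632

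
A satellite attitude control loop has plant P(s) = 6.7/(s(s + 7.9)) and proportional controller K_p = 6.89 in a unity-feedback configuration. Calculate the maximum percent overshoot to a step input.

Closed-loop characteristic equation: s² + 7.9s + 46.16 = 0, so ω_n = 6.794 rad/s and ζ = 7.9/(2·6.794) = 0.5814.
%OS = 100·exp(−πζ/√(1−ζ²)) = 100·exp(−π·0.5814/√0.662) = 10.6%.

10.6%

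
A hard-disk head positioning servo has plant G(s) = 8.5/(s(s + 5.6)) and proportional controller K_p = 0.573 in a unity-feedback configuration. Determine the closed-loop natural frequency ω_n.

With unity feedback the closed-loop characteristic equation is s² + 5.6s + 0.573·8.5 = s² + 5.6s + 4.87 = 0.
So ω_n² = 4.87 ⇒ ω_n = 2.207 rad/s, and ζ = 5.6/(2ω_n) = 1.27.

ω_n = 2.21 rad/s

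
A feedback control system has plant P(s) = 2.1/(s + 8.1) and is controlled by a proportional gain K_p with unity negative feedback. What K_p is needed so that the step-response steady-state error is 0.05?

For a type-0 loop with proportional control, e_ss = 1/(1 + K_p·P(0)).
P(0) = 0.2593. Require 1/(1 + K_p·0.2593) = 0.05, so 1 + 0.2593·K_p = 20.
K_p = (20 − 1)/0.2593 = 73.3.

K_p = 73.3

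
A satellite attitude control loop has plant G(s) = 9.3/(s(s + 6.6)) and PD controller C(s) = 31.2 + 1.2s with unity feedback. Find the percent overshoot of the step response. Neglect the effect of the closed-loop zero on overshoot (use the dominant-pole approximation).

Forward path: (31.2 + 1.2s)·9.3/(s(s+6.6)). The closed-loop characteristic equation is s² + (6.6 + 9.3·1.2)s + 9.3·31.2 = 0.
That is s² + 17.76s + 290.2 = 0, so ω_n = 17.03 rad/s and ζ = 17.76/(2·17.03) = 0.5213.
%OS = 100·exp(−πζ/√(1−ζ²)) = 14.7%.

14.7%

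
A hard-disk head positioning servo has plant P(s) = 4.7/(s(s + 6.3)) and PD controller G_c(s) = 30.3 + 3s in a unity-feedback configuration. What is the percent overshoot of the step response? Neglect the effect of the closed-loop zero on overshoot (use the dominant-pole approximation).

Forward path: (30.3 + 3s)·4.7/(s(s+6.3)). The closed-loop characteristic equation is s² + (6.3 + 4.7·3)s + 4.7·30.3 = 0.
That is s² + 20.4s + 142.4 = 0, so ω_n = 11.93 rad/s and ζ = 20.4/(2·11.93) = 0.8547.
%OS = 100·exp(−πζ/√(1−ζ²)) = 0.567%.

0.567%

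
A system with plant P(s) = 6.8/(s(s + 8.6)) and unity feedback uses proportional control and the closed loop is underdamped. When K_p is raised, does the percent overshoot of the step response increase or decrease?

ζ = 8.6/(2√(6.8K_p)) decreases as K_p grows; lower damping means more overshoot.

increase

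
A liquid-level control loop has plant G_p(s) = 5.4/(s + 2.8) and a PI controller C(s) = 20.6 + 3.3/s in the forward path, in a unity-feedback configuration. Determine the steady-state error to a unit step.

0

The open loop C(s)G_p(s) has a pole at the origin (type 1), so the static position error constant is infinite and e_ss = 1/(1+∞) = 0.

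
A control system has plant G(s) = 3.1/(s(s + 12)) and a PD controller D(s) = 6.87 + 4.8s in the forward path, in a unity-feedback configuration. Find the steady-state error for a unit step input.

0

The open loop D(s)G(s) has a pole at the origin (type 1), so the static position error constant is infinite and e_ss = 1/(1+∞) = 0.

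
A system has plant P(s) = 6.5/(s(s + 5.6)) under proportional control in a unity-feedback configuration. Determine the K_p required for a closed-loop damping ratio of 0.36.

K_p = 9.31

Closed-loop characteristic equation: s² + 5.6s + K_p·6.5 = 0.
So ω_n = √(6.5K_p) and 2ζω_n = 5.6, giving ζ = 5.6/(2√(6.5K_p)).
Setting ζ = 0.36: √(6.5K_p) = 5.6/(2·0.36) = 7.778, so K_p = 60.49/6.5 = 9.31.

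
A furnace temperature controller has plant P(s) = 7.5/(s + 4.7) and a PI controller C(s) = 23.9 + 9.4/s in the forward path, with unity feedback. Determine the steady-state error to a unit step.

0

The open loop C(s)P(s) has a pole at the origin (type 1), so the static position error constant is infinite and e_ss = 1/(1+∞) = 0.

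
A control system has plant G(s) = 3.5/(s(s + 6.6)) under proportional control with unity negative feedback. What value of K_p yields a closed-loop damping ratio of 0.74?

Closed-loop characteristic equation: s² + 6.6s + K_p·3.5 = 0.
So ω_n = √(3.5K_p) and 2ζω_n = 6.6, giving ζ = 6.6/(2√(3.5K_p)).
Setting ζ = 0.74: √(3.5K_p) = 6.6/(2·0.74) = 4.459, so K_p = 19.89/3.5 = 5.68.

K_p = 5.68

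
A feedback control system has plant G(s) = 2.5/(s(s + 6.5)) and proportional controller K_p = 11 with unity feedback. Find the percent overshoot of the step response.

8.37%

From 1 + K_pG(s) = 0: s² + 6.5s + 27.5 = 0 ⇒ ω_n = 5.244, ζ = 0.6198.
%OS = 100·exp(−πζ/√(1−ζ²)) = 100·exp(−π·0.6198/√0.6159) = 8.37%.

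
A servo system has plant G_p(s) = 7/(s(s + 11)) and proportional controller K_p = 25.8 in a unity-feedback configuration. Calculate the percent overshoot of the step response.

From 1 + K_pG_p(s) = 0: s² + 11s + 180.6 = 0 ⇒ ω_n = 13.44, ζ = 0.4093.
%OS = 100·exp(−πζ/√(1−ζ²)) = 100·exp(−π·0.4093/√0.8325) = 24.4%.

24.4%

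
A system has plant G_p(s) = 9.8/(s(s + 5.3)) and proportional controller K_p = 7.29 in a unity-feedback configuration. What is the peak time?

From 1 + K_pG_p(s) = 0: s² + 5.3s + 71.44 = 0 ⇒ ω_n = 8.452, ζ = 0.3135.
Damped frequency ω_d = ω_n√(1−ζ²) = 8.026 rad/s, so peak time T_p = π/ω_d = 0.391 s.

T_p = 0.391 s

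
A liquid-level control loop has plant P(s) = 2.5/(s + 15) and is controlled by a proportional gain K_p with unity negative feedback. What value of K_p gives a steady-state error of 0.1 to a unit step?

K_p = 54

The loop is type 0, so e_ss(step) = 1/(1 + K_pos) with K_pos = K_p·P(0).
P(0) = 0.1667. Require 1/(1 + K_p·0.1667) = 0.1, so 1 + 0.1667·K_p = 10.
K_p = (10 − 1)/0.1667 = 54.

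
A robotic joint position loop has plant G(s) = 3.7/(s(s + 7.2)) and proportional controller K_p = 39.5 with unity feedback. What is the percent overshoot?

37.5%

The closed-loop denominator s² + 7.2s + 146.2 gives ω_n = √146.2 = 12.09 and ζ = 7.2/(2ω_n) = 0.2978.
%OS = 100·exp(−πζ/√(1−ζ²)) = 100·exp(−π·0.2978/√0.9113) = 37.5%.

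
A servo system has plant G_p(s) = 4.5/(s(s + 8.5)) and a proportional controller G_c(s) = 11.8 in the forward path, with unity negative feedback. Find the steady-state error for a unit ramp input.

0.16

The loop has one pole at the origin (type 1). Velocity error constant K_v = lim_{s→0} s·G_c(s)G_p(s) = 11.8·4.5/8.5 = 6.247.
Steady-state error to a unit ramp: e_ss = 1/K_v = 0.16.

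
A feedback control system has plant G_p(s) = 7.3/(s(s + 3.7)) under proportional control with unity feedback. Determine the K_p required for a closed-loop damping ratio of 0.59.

Closed-loop characteristic equation: s² + 3.7s + K_p·7.3 = 0.
So ω_n = √(7.3K_p) and 2ζω_n = 3.7, giving ζ = 3.7/(2√(7.3K_p)).
Setting ζ = 0.59: √(7.3K_p) = 3.7/(2·0.59) = 3.136, so K_p = 9.832/7.3 = 1.35.

K_p = 1.35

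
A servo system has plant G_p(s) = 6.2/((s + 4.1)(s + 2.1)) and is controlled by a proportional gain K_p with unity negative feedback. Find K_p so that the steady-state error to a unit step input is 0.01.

The loop is type 0, so e_ss(step) = 1/(1 + K_pos) with K_pos = K_p·G_p(0).
G_p(0) = 0.7201. Require 1/(1 + K_p·0.7201) = 0.01, so 1 + 0.7201·K_p = 100.
K_p = (100 − 1)/0.7201 = 137.

K_p = 137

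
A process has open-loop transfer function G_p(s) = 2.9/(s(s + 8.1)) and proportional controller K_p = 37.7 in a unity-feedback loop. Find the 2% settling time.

Closed-loop characteristic equation: s² + 8.1s + 109.3 = 0, so ω_n = 10.46 rad/s and ζ = 8.1/(2·10.46) = 0.3873.
2% settling time T_s ≈ 4/(ζω_n) = 4/4.05 = 0.988 s.

T_s ≈ 0.988 s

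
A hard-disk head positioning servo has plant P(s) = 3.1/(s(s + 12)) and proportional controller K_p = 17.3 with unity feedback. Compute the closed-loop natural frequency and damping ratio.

ω_n = 7.32 rad/s, ζ = 0.819

The closed-loop denominator is s(s+12) + 17.3·3.1 = s² + 12s + 53.63.
So ω_n² = 53.63 ⇒ ω_n = 7.323 rad/s, and ζ = 12/(2ω_n) = 0.819.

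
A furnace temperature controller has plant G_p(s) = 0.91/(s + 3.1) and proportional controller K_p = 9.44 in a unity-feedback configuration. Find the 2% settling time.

T_s ≈ 0.342 s

Closed-loop transfer function: T(s) = K_p·G_p(s)/(1 + K_p·G_p(s)) = 8.59/(s + 3.1 + 8.59) = 8.59/(s + 11.69).
Time constant τ = 1/11.69 = 0.08554 s, so the 2% settling time is about 4τ = 0.342 s.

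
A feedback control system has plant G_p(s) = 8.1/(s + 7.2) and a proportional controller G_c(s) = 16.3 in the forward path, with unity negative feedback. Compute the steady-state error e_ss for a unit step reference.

The loop is type 0. Static position error constant K_pos = G_c(0)·G_p(0) = 16.3·1.125 = 18.34.
Steady-state error to a unit step: e_ss = 1/(1+K_pos) = 1/19.34 = 0.0517.

0.0517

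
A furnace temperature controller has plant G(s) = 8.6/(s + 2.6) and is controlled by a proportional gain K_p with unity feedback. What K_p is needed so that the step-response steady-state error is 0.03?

Steady-state error for a unit step on this type-0 loop is 1/(1 + K_p·G(0)).
G(0) = 3.308. Require 1/(1 + K_p·3.308) = 0.03, so 1 + 3.308·K_p = 33.33.
K_p = (33.33 − 1)/3.308 = 9.78.

K_p = 9.78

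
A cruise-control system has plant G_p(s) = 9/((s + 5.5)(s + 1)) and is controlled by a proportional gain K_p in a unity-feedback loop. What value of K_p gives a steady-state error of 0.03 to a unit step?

Steady-state error for a unit step on this type-0 loop is 1/(1 + K_p·G_p(0)).
G_p(0) = 1.636. Require 1/(1 + K_p·1.636) = 0.03, so 1 + 1.636·K_p = 33.33.
K_p = (33.33 − 1)/1.636 = 19.8.

K_p = 19.8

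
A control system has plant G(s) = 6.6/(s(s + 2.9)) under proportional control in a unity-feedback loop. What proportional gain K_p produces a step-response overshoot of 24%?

From %OS = 100·exp(−πζ/√(1−ζ²)) = 24%, ζ = −ln(0.24)/√(π²+ln²(0.24)) = 0.4136.
Characteristic equation s² + 2.9s + 6.6K_p = 0 gives ζ = 2.9/(2√(6.6K_p)).
Setting ζ = 0.4136: √(6.6K_p) = 2.9/(2·0.4136) = 3.506, so K_p = 12.29/6.6 = 1.86.

K_p = 1.86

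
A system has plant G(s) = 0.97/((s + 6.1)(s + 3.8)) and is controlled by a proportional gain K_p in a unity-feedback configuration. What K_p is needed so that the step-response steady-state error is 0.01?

For a type-0 loop with proportional control, e_ss = 1/(1 + K_p·G(0)).
G(0) = 0.04185. Require 1/(1 + K_p·0.04185) = 0.01, so 1 + 0.04185·K_p = 100.
K_p = (100 − 1)/0.04185 = 2370.

K_p = 2370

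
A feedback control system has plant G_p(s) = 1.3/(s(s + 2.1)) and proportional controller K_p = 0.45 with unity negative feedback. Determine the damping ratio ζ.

With unity feedback the closed-loop characteristic equation is s² + 2.1s + 0.45·1.3 = s² + 2.1s + 0.585 = 0.
So ω_n² = 0.585 ⇒ ω_n = 0.7649 rad/s, and ζ = 2.1/(2ω_n) = 1.37.

ζ = 1.37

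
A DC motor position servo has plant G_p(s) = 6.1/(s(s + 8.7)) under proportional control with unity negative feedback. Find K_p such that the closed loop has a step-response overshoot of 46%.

From %OS = 100·exp(−πζ/√(1−ζ²)) = 46%, ζ = −ln(0.46)/√(π²+ln²(0.46)) = 0.24.
Characteristic equation s² + 8.7s + 6.1K_p = 0 gives ζ = 8.7/(2√(6.1K_p)).
Setting ζ = 0.24: √(6.1K_p) = 8.7/(2·0.24) = 18.13, so K_p = 328.6/6.1 = 53.9.

K_p = 53.9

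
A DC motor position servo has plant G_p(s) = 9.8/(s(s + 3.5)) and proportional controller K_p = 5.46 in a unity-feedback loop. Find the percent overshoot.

From 1 + K_pG_p(s) = 0: s² + 3.5s + 53.51 = 0 ⇒ ω_n = 7.315, ζ = 0.2392.
%OS = 100·exp(−πζ/√(1−ζ²)) = 100·exp(−π·0.2392/√0.9428) = 46.1%.

46.1%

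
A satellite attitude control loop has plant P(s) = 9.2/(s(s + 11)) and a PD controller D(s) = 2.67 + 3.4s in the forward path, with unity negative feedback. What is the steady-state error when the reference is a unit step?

The open loop D(s)P(s) has a pole at the origin (type 1), so the static position error constant is infinite and e_ss = 1/(1+∞) = 0.

0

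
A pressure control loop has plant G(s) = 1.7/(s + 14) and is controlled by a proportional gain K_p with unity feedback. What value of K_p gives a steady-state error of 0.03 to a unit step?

K_p = 266

Steady-state error for a unit step on this type-0 loop is 1/(1 + K_p·G(0)).
G(0) = 0.1214. Require 1/(1 + K_p·0.1214) = 0.03, so 1 + 0.1214·K_p = 33.33.
K_p = (33.33 − 1)/0.1214 = 266.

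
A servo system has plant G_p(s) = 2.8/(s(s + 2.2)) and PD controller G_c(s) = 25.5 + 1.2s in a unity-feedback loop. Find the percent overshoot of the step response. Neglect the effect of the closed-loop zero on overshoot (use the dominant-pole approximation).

Forward path: (25.5 + 1.2s)·2.8/(s(s+2.2)). The closed-loop characteristic equation is s² + (2.2 + 2.8·1.2)s + 2.8·25.5 = 0.
That is s² + 5.56s + 71.4 = 0, so ω_n = 8.45 rad/s and ζ = 5.56/(2·8.45) = 0.329.
%OS = 100·exp(−πζ/√(1−ζ²)) = 33.5%.

33.5%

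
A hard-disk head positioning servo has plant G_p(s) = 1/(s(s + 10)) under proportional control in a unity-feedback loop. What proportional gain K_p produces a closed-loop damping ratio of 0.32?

Closed-loop characteristic equation: s² + 10s + K_p·1 = 0.
So ω_n = √(1K_p) and 2ζω_n = 10, giving ζ = 10/(2√(1K_p)).
Setting ζ = 0.32: √(1K_p) = 10/(2·0.32) = 15.62, so K_p = 244.1/1 = 244.

K_p = 244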